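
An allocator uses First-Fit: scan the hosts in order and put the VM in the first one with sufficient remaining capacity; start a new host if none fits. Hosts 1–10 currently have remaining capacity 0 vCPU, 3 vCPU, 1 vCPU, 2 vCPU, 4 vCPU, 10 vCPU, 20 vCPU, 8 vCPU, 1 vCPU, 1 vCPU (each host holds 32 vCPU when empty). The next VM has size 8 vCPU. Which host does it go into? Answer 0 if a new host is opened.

6

Hosts with room: host 6 (10 vCPU), host 7 (20 vCPU), host 8 (8 vCPU).
The first with room is host 6.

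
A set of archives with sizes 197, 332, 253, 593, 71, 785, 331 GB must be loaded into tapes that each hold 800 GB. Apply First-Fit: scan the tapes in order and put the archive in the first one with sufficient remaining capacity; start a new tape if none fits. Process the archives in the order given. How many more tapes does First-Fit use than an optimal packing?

0

First-Fit: [197,332,253] [593,71] [785] [331] → 4 tapes.
Total size 2562 GB; any packing needs at least ⌈2562/800⌉ = 4 tapes.
So 4 is already optimal.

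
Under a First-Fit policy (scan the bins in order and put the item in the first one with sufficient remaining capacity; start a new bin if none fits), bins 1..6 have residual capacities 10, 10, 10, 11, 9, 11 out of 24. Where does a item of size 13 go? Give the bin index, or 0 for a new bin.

0

No bin has ≥ 13 free, so a new bin is opened.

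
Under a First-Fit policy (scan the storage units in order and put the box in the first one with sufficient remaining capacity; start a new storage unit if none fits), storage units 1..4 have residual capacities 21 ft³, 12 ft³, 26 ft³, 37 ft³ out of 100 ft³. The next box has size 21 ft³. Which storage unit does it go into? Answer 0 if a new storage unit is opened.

Storage units with room: storage unit 1 (21 ft³), storage unit 3 (26 ft³), storage unit 4 (37 ft³).
The first with room is storage unit 1.

1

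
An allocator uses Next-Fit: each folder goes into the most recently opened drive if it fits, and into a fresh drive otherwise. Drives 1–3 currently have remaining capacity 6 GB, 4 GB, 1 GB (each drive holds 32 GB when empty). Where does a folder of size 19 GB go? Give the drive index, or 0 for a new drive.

Next-Fit only looks at drive 3, which has 1 GB free.
19 GB does not fit, so a new drive is opened.

0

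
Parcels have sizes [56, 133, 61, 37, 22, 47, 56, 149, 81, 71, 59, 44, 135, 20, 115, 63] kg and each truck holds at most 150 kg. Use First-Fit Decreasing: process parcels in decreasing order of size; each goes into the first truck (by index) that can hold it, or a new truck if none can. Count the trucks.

9

Sorted descending: 149, 135, 133, 115, 81, 71, 63, 61, 59, 56, 56, 47, 44, 37, 22, 20.
Put 149 kg in truck 1; 1 kg remain.
Put 135 kg in truck 2; 15 kg remain.
Put 133 kg in truck 3; 17 kg remain.
Put 115 kg in truck 4; 35 kg remain.
Put 81 kg in truck 5; 69 kg remain.
Put 71 kg in truck 6; 79 kg remain.
Put 63 kg in truck 5; 6 kg remain.
Put 61 kg in truck 6; 18 kg remain.
Put 59 kg in truck 7; 91 kg remain.
Put 56 kg in truck 7; 35 kg remain.
Put 56 kg in truck 8; 94 kg remain.
Put 47 kg in truck 8; 47 kg remain.
Put 44 kg in truck 8; 3 kg remain.
Put 37 kg in truck 9; 113 kg remain.
Put 22 kg in truck 4; 13 kg remain.
Put 20 kg in truck 7; 15 kg remain.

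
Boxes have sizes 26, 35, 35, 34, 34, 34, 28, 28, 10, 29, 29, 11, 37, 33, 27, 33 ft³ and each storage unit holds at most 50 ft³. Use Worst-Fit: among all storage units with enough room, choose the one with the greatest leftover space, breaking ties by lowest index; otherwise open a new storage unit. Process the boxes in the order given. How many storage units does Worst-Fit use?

14 storage units

Put 26 ft³ in storage unit 1; 24 ft³ remain.
Put 35 ft³ in storage unit 2; 15 ft³ remain.
Put 35 ft³ in storage unit 3; 15 ft³ remain.
Put 34 ft³ in storage unit 4; 16 ft³ remain.
Put 34 ft³ in storage unit 5; 16 ft³ remain.
Put 34 ft³ in storage unit 6; 16 ft³ remain.
Put 28 ft³ in storage unit 7; 22 ft³ remain.
Put 28 ft³ in storage unit 8; 22 ft³ remain.
Put 10 ft³ in storage unit 1; 14 ft³ remain.
Put 29 ft³ in storage unit 9; 21 ft³ remain.
Put 29 ft³ in storage unit 10; 21 ft³ remain.
Put 11 ft³ in storage unit 7; 11 ft³ remain.
Put 37 ft³ in storage unit 11; 13 ft³ remain.
Put 33 ft³ in storage unit 12; 17 ft³ remain.
Put 27 ft³ in storage unit 13; 23 ft³ remain.
Put 33 ft³ in storage unit 14; 17 ft³ remain.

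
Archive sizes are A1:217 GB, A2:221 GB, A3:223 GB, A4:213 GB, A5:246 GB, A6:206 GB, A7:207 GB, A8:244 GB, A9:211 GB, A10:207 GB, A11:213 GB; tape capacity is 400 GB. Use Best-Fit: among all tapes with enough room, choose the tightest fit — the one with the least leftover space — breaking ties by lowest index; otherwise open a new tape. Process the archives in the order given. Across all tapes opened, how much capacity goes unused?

1992

A1 (217 GB) → tape 1 (remaining 183 GB)
A2 (221 GB) → tape 2 (remaining 179 GB)
A3 (223 GB) → tape 3 (remaining 177 GB)
A4 (213 GB) → tape 4 (remaining 187 GB)
A5 (246 GB) → tape 5 (remaining 154 GB)
A6 (206 GB) → tape 6 (remaining 194 GB)
A7 (207 GB) → tape 7 (remaining 193 GB)
A8 (244 GB) → tape 8 (remaining 156 GB)
A9 (211 GB) → tape 9 (remaining 189 GB)
A10 (207 GB) → tape 10 (remaining 193 GB)
A11 (213 GB) → tape 11 (remaining 187 GB)
11 tapes × 400 GB = 4400 GB; used 2408 GB; unused 1992 GB.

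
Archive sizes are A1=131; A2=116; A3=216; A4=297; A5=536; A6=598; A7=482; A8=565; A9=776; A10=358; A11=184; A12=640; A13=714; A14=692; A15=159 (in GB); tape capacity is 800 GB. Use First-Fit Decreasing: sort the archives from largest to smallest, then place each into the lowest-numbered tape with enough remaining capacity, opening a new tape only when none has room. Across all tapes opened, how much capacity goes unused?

Sorted descending: 776, 714, 692, 640, 598, 565, 536, 482, 358, 297, 216, 184, 159, 131, 116.
Put 776 GB in tape 1; 24 GB remain.
Put 714 GB in tape 2; 86 GB remain.
Put 692 GB in tape 3; 108 GB remain.
Put 640 GB in tape 4; 160 GB remain.
Put 598 GB in tape 5; 202 GB remain.
Put 565 GB in tape 6; 235 GB remain.
Put 536 GB in tape 7; 264 GB remain.
Put 482 GB in tape 8; 318 GB remain.
Put 358 GB in tape 9; 442 GB remain.
Put 297 GB in tape 8; 21 GB remain.
Put 216 GB in tape 6; 19 GB remain.
Put 184 GB in tape 5; 18 GB remain.
Put 159 GB in tape 4; 1 GB remain.
Put 131 GB in tape 7; 133 GB remain.
Put 116 GB in tape 7; 17 GB remain.
9 tapes × 800 GB = 7200 GB; used 6464 GB; unused 736 GB.

736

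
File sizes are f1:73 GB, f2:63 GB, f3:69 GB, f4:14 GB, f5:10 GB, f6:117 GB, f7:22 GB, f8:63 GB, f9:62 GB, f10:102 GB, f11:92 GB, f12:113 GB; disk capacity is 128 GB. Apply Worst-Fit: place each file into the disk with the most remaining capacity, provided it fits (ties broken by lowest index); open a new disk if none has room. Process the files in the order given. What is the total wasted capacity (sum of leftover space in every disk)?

224

Put f1 (73 GB) in disk 1; 55 GB remain.
Put f2 (63 GB) in disk 2; 65 GB remain.
Put f3 (69 GB) in disk 3; 59 GB remain.
Put f4 (14 GB) in disk 2; 51 GB remain.
Put f5 (10 GB) in disk 3; 49 GB remain.
Put f6 (117 GB) in disk 4; 11 GB remain.
Put f7 (22 GB) in disk 1; 33 GB remain.
Put f8 (63 GB) in disk 5; 65 GB remain.
Put f9 (62 GB) in disk 5; 3 GB remain.
Put f10 (102 GB) in disk 6; 26 GB remain.
Put f11 (92 GB) in disk 7; 36 GB remain.
Put f12 (113 GB) in disk 8; 15 GB remain.
8 disks × 128 GB = 1024 GB; used 800 GB; unused 224 GB.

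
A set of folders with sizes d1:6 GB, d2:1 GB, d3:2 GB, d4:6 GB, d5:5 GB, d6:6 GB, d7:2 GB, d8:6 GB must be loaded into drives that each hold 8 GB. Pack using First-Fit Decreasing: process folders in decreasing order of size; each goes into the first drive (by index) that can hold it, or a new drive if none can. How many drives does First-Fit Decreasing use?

Sorted descending: 6, 6, 6, 6, 5, 2, 2, 1.
drive 1: place 6 GB, 2 GB left
drive 2: place 6 GB, 2 GB left
drive 3: place 6 GB, 2 GB left
drive 4: place 6 GB, 2 GB left
drive 5: place 5 GB, 3 GB left
drive 1: place 2 GB, 0 GB left
drive 2: place 2 GB, 0 GB left
drive 3: place 1 GB, 1 GB left

5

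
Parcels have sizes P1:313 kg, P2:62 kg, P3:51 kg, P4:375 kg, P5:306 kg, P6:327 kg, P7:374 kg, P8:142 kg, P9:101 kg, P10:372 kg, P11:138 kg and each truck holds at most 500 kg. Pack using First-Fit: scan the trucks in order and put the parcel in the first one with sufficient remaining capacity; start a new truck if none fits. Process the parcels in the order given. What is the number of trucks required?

truck 1: place P1 (313 kg), 187 kg left
truck 1: place P2 (62 kg), 125 kg left
truck 1: place P3 (51 kg), 74 kg left
truck 2: place P4 (375 kg), 125 kg left
truck 3: place P5 (306 kg), 194 kg left
truck 4: place P6 (327 kg), 173 kg left
truck 5: place P7 (374 kg), 126 kg left
truck 3: place P8 (142 kg), 52 kg left
truck 2: place P9 (101 kg), 24 kg left
truck 6: place P10 (372 kg), 128 kg left
truck 4: place P11 (138 kg), 35 kg left

6 trucks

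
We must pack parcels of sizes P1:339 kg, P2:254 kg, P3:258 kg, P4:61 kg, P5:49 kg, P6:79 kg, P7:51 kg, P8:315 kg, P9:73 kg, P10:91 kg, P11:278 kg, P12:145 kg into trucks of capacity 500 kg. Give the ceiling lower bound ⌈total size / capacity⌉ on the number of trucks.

Total size = 339 + 254 + 258 + 61 + 49 + 79 + 51 + 315 + 73 + 91 + 278 + 145 = 1993 kg.
⌈1993 / 500⌉ = 4.

4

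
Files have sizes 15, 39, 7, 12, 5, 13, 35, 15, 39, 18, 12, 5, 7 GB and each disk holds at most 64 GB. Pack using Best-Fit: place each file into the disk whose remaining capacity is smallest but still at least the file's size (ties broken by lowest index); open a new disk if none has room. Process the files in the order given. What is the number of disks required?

4 disks

Put 15 GB in disk 1; 49 GB remain.
Put 39 GB in disk 1; 10 GB remain.
Put 7 GB in disk 1; 3 GB remain.
Put 12 GB in disk 2; 52 GB remain.
Put 5 GB in disk 2; 47 GB remain.
Put 13 GB in disk 2; 34 GB remain.
Put 35 GB in disk 3; 29 GB remain.
Put 15 GB in disk 3; 14 GB remain.
Put 39 GB in disk 4; 25 GB remain.
Put 18 GB in disk 4; 7 GB remain.
Put 12 GB in disk 3; 2 GB remain.
Put 5 GB in disk 4; 2 GB remain.
Put 7 GB in disk 2; 27 GB remain.
Final disks: [15,39,7] [12,5,13,7] [35,15,12] [39,18,5].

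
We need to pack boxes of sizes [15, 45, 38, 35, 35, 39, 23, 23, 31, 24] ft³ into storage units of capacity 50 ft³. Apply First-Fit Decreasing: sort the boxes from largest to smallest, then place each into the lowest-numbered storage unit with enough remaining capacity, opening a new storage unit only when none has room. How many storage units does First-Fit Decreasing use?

Sorted descending: 45, 39, 38, 35, 35, 31, 24, 23, 23, 15.
storage unit 1: place 45 ft³, 5 ft³ left
storage unit 2: place 39 ft³, 11 ft³ left
storage unit 3: place 38 ft³, 12 ft³ left
storage unit 4: place 35 ft³, 15 ft³ left
storage unit 5: place 35 ft³, 15 ft³ left
storage unit 6: place 31 ft³, 19 ft³ left
storage unit 7: place 24 ft³, 26 ft³ left
storage unit 7: place 23 ft³, 3 ft³ left
storage unit 8: place 23 ft³, 27 ft³ left
storage unit 4: place 15 ft³, 0 ft³ left
Final storage units: [45] [39] [38] [35,15] [35] [31] [24,23] [23].

8 storage units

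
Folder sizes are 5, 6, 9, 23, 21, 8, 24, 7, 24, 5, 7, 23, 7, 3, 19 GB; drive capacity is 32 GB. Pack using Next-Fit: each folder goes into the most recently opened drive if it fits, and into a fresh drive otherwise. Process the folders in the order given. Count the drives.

drive 1: place 5 GB, 27 GB left
drive 1: place 6 GB, 21 GB left
drive 1: place 9 GB, 12 GB left
drive 2: place 23 GB, 9 GB left
drive 3: place 21 GB, 11 GB left
drive 3: place 8 GB, 3 GB left
drive 4: place 24 GB, 8 GB left
drive 4: place 7 GB, 1 GB left
drive 5: place 24 GB, 8 GB left
drive 5: place 5 GB, 3 GB left
drive 6: place 7 GB, 25 GB left
drive 6: place 23 GB, 2 GB left
drive 7: place 7 GB, 25 GB left
drive 7: place 3 GB, 22 GB left
drive 7: place 19 GB, 3 GB left

7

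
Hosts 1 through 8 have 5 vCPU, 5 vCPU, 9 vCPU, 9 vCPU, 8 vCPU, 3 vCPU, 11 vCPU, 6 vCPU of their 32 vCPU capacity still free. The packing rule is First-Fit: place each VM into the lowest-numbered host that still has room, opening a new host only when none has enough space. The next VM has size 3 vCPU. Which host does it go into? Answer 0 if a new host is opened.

Hosts with room: host 1 (5 vCPU), host 2 (5 vCPU), host 3 (9 vCPU), host 4 (9 vCPU), host 5 (8 vCPU), host 6 (3 vCPU), host 7 (11 vCPU), host 8 (6 vCPU).
The first with room is host 1.

1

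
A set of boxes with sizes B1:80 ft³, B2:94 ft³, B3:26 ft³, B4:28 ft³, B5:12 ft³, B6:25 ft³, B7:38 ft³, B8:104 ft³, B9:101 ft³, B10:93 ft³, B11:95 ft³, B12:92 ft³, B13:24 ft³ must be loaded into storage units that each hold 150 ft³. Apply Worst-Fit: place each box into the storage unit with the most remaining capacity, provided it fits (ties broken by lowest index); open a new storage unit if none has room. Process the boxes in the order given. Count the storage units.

7

storage unit 1: place B1 (80 ft³), 70 ft³ left
storage unit 2: place B2 (94 ft³), 56 ft³ left
storage unit 1: place B3 (26 ft³), 44 ft³ left
storage unit 2: place B4 (28 ft³), 28 ft³ left
storage unit 1: place B5 (12 ft³), 32 ft³ left
storage unit 1: place B6 (25 ft³), 7 ft³ left
storage unit 3: place B7 (38 ft³), 112 ft³ left
storage unit 3: place B8 (104 ft³), 8 ft³ left
storage unit 4: place B9 (101 ft³), 49 ft³ left
storage unit 5: place B10 (93 ft³), 57 ft³ left
storage unit 6: place B11 (95 ft³), 55 ft³ left
storage unit 7: place B12 (92 ft³), 58 ft³ left
storage unit 7: place B13 (24 ft³), 34 ft³ left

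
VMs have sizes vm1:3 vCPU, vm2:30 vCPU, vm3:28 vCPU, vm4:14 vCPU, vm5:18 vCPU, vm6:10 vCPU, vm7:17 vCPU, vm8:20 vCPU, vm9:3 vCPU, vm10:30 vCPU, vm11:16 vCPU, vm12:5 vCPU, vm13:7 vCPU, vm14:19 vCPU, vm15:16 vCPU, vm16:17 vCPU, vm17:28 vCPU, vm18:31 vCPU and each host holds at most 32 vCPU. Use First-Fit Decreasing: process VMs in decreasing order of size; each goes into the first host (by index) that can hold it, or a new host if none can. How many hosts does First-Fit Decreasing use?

Sorted descending: 31, 30, 30, 28, 28, 20, 19, 18, 17, 17, 16, 16, 14, 10, 7, 5, 3, 3.
31 vCPU → host 1 (remaining 1 vCPU)
30 vCPU → host 2 (remaining 2 vCPU)
30 vCPU → host 3 (remaining 2 vCPU)
28 vCPU → host 4 (remaining 4 vCPU)
28 vCPU → host 5 (remaining 4 vCPU)
20 vCPU → host 6 (remaining 12 vCPU)
19 vCPU → host 7 (remaining 13 vCPU)
18 vCPU → host 8 (remaining 14 vCPU)
17 vCPU → host 9 (remaining 15 vCPU)
17 vCPU → host 10 (remaining 15 vCPU)
16 vCPU → host 11 (remaining 16 vCPU)
16 vCPU → host 11 (remaining 0 vCPU)
14 vCPU → host 8 (remaining 0 vCPU)
10 vCPU → host 6 (remaining 2 vCPU)
7 vCPU → host 7 (remaining 6 vCPU)
5 vCPU → host 7 (remaining 1 vCPU)
3 vCPU → host 4 (remaining 1 vCPU)
3 vCPU → host 5 (remaining 1 vCPU)

11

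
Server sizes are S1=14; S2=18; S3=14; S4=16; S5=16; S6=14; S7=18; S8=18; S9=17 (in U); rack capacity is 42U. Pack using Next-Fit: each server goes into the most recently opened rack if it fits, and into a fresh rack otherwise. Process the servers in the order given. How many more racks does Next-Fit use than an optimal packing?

Next-Fit: [14,18] [14,16] [16,14] [18,18] [17] → 5 racks.
Total size 145U; any packing needs at least ⌈145/42⌉ = 4 racks.
An optimal packing achieves that bound: [18,18] [18,17] [16,16] [14,14,14] → 4 racks.
Excess: 5 − 4 = 1.

1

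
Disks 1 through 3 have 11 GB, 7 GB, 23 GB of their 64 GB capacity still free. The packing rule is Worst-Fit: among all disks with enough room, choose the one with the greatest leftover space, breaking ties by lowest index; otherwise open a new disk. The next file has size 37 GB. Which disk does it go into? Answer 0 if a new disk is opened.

No disk has ≥ 37 GB free, so a new disk is opened.

0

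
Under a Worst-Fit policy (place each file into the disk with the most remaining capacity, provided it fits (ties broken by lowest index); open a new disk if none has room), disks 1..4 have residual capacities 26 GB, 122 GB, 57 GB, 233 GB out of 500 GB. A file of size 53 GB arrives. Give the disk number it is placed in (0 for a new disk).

Disks with room: disk 2 (122 GB), disk 3 (57 GB), disk 4 (233 GB).
Most room is disk 4 with 233 GB free.

4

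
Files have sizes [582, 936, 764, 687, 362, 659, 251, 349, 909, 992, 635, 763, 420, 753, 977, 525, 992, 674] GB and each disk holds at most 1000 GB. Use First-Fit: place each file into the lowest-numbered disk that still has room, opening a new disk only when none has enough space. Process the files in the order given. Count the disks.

14

disk 1: place 582 GB, 418 GB left
disk 2: place 936 GB, 64 GB left
disk 3: place 764 GB, 236 GB left
disk 4: place 687 GB, 313 GB left
disk 1: place 362 GB, 56 GB left
disk 5: place 659 GB, 341 GB left
disk 4: place 251 GB, 62 GB left
disk 6: place 349 GB, 651 GB left
disk 7: place 909 GB, 91 GB left
disk 8: place 992 GB, 8 GB left
disk 6: place 635 GB, 16 GB left
disk 9: place 763 GB, 237 GB left
disk 10: place 420 GB, 580 GB left
disk 11: place 753 GB, 247 GB left
disk 12: place 977 GB, 23 GB left
disk 10: place 525 GB, 55 GB left
disk 13: place 992 GB, 8 GB left
disk 14: place 674 GB, 326 GB left
Final disks: [582,362] [936] [764] [687,251] [659] [349,635] [909] [992] [763] [420,525] [753] [977] [992] [674].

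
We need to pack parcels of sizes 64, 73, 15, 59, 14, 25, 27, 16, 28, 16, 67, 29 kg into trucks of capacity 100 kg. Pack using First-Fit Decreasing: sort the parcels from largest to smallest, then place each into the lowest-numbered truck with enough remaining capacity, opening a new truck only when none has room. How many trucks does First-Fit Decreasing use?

Sorted descending: 73, 67, 64, 59, 29, 28, 27, 25, 16, 16, 15, 14.
Put 73 kg in truck 1; 27 kg remain.
Put 67 kg in truck 2; 33 kg remain.
Put 64 kg in truck 3; 36 kg remain.
Put 59 kg in truck 4; 41 kg remain.
Put 29 kg in truck 2; 4 kg remain.
Put 28 kg in truck 3; 8 kg remain.
Put 27 kg in truck 1; 0 kg remain.
Put 25 kg in truck 4; 16 kg remain.
Put 16 kg in truck 4; 0 kg remain.
Put 16 kg in truck 5; 84 kg remain.
Put 15 kg in truck 5; 69 kg remain.
Put 14 kg in truck 5; 55 kg remain.
Final trucks: [73,27] [67,29] [64,28] [59,25,16] [16,15,14].

5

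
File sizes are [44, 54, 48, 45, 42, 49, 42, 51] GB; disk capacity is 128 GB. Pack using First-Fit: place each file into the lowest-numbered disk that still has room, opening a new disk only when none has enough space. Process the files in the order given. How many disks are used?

Put 44 GB in disk 1; 84 GB remain.
Put 54 GB in disk 1; 30 GB remain.
Put 48 GB in disk 2; 80 GB remain.
Put 45 GB in disk 2; 35 GB remain.
Put 42 GB in disk 3; 86 GB remain.
Put 49 GB in disk 3; 37 GB remain.
Put 42 GB in disk 4; 86 GB remain.
Put 51 GB in disk 4; 35 GB remain.
Final disks: [44,54] [48,45] [42,49] [42,51].

4 disks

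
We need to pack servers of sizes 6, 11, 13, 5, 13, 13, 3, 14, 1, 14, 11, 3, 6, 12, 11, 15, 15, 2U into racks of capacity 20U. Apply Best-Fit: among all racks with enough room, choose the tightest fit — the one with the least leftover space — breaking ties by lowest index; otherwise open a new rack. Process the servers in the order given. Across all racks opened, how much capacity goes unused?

52

6U → rack 1 (remaining 14U)
11U → rack 1 (remaining 3U)
13U → rack 2 (remaining 7U)
5U → rack 2 (remaining 2U)
13U → rack 3 (remaining 7U)
13U → rack 4 (remaining 7U)
3U → rack 1 (remaining 0U)
14U → rack 5 (remaining 6U)
1U → rack 2 (remaining 1U)
14U → rack 6 (remaining 6U)
11U → rack 7 (remaining 9U)
3U → rack 5 (remaining 3U)
6U → rack 6 (remaining 0U)
12U → rack 8 (remaining 8U)
11U → rack 9 (remaining 9U)
15U → rack 10 (remaining 5U)
15U → rack 11 (remaining 5U)
2U → rack 5 (remaining 1U)
11 racks × 20U = 220U; used 168U; unused 52U.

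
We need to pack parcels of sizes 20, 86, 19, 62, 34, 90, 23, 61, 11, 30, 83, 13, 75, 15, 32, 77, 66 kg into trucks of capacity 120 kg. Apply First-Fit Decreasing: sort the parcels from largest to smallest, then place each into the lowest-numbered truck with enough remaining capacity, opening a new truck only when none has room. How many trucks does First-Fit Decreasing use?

Sorted descending: 90, 86, 83, 77, 75, 66, 62, 61, 34, 32, 30, 23, 20, 19, 15, 13, 11.
90 kg → truck 1 (remaining 30 kg)
86 kg → truck 2 (remaining 34 kg)
83 kg → truck 3 (remaining 37 kg)
77 kg → truck 4 (remaining 43 kg)
75 kg → truck 5 (remaining 45 kg)
66 kg → truck 6 (remaining 54 kg)
62 kg → truck 7 (remaining 58 kg)
61 kg → truck 8 (remaining 59 kg)
34 kg → truck 2 (remaining 0 kg)
32 kg → truck 3 (remaining 5 kg)
30 kg → truck 1 (remaining 0 kg)
23 kg → truck 4 (remaining 20 kg)
20 kg → truck 4 (remaining 0 kg)
19 kg → truck 5 (remaining 26 kg)
15 kg → truck 5 (remaining 11 kg)
13 kg → truck 6 (remaining 41 kg)
11 kg → truck 5 (remaining 0 kg)

8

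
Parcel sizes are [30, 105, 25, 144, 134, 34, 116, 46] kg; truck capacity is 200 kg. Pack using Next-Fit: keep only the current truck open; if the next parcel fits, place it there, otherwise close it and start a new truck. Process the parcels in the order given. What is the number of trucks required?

Put 30 kg in truck 1; 170 kg remain.
Put 105 kg in truck 1; 65 kg remain.
Put 25 kg in truck 1; 40 kg remain.
Put 144 kg in truck 2; 56 kg remain.
Put 134 kg in truck 3; 66 kg remain.
Put 34 kg in truck 3; 32 kg remain.
Put 116 kg in truck 4; 84 kg remain.
Put 46 kg in truck 4; 38 kg remain.

4 trucks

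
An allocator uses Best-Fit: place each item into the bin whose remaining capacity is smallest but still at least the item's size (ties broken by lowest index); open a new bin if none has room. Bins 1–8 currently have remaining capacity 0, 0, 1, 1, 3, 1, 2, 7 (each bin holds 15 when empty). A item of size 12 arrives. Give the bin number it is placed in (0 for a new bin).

0

No bin has ≥ 12 free, so a new bin is opened.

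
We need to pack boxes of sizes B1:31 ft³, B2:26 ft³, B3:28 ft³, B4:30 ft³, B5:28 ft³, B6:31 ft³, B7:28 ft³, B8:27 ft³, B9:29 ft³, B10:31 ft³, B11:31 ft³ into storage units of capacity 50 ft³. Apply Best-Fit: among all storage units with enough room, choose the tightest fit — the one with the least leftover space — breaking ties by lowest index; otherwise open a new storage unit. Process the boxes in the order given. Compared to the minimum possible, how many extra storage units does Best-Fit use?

0

Best-Fit: [31] [26] [28] [30] [28] [31] [28] [27] [29] [31] [31] → 11 storage units.
11 boxes exceed 25 ft³ (half the capacity), and no two of those can share a storage unit, so at least 11 storage units are needed.
So 11 is already optimal.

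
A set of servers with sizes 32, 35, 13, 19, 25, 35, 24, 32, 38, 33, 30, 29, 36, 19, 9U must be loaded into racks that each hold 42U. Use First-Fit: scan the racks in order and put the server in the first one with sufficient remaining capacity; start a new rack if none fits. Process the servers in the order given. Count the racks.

Put 32U in rack 1; 10U remain.
Put 35U in rack 2; 7U remain.
Put 13U in rack 3; 29U remain.
Put 19U in rack 3; 10U remain.
Put 25U in rack 4; 17U remain.
Put 35U in rack 5; 7U remain.
Put 24U in rack 6; 18U remain.
Put 32U in rack 7; 10U remain.
Put 38U in rack 8; 4U remain.
Put 33U in rack 9; 9U remain.
Put 30U in rack 10; 12U remain.
Put 29U in rack 11; 13U remain.
Put 36U in rack 12; 6U remain.
Put 19U in rack 13; 23U remain.
Put 9U in rack 1; 1U remain.
Final racks: [32,9] [35] [13,19] [25] [35] [24] [32] [38] [33] [30] [29] [36] [19].

13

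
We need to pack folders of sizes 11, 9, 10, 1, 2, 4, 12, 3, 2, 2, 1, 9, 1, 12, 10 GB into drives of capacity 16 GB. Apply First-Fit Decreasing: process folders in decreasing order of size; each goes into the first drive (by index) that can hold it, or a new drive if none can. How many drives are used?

7 drives

Sorted descending: 12, 12, 11, 10, 10, 9, 9, 4, 3, 2, 2, 2, 1, 1, 1.
drive 1: place 12 GB, 4 GB left
drive 2: place 12 GB, 4 GB left
drive 3: place 11 GB, 5 GB left
drive 4: place 10 GB, 6 GB left
drive 5: place 10 GB, 6 GB left
drive 6: place 9 GB, 7 GB left
drive 7: place 9 GB, 7 GB left
drive 1: place 4 GB, 0 GB left
drive 2: place 3 GB, 1 GB left
drive 3: place 2 GB, 3 GB left
drive 3: place 2 GB, 1 GB left
drive 4: place 2 GB, 4 GB left
drive 2: place 1 GB, 0 GB left
drive 3: place 1 GB, 0 GB left
drive 4: place 1 GB, 3 GB left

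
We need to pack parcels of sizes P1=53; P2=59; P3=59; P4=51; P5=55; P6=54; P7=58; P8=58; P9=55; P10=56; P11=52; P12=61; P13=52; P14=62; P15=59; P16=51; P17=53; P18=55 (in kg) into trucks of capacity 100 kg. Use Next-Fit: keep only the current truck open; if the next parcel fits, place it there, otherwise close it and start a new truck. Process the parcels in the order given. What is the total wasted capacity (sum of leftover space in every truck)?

Put P1 (53 kg) in truck 1; 47 kg remain.
Put P2 (59 kg) in truck 2; 41 kg remain.
Put P3 (59 kg) in truck 3; 41 kg remain.
Put P4 (51 kg) in truck 4; 49 kg remain.
Put P5 (55 kg) in truck 5; 45 kg remain.
Put P6 (54 kg) in truck 6; 46 kg remain.
Put P7 (58 kg) in truck 7; 42 kg remain.
Put P8 (58 kg) in truck 8; 42 kg remain.
Put P9 (55 kg) in truck 9; 45 kg remain.
Put P10 (56 kg) in truck 10; 44 kg remain.
Put P11 (52 kg) in truck 11; 48 kg remain.
Put P12 (61 kg) in truck 12; 39 kg remain.
Put P13 (52 kg) in truck 13; 48 kg remain.
Put P14 (62 kg) in truck 14; 38 kg remain.
Put P15 (59 kg) in truck 15; 41 kg remain.
Put P16 (51 kg) in truck 16; 49 kg remain.
Put P17 (53 kg) in truck 17; 47 kg remain.
Put P18 (55 kg) in truck 18; 45 kg remain.
18 trucks × 100 kg = 1800 kg; used 1003 kg; unused 797 kg.

797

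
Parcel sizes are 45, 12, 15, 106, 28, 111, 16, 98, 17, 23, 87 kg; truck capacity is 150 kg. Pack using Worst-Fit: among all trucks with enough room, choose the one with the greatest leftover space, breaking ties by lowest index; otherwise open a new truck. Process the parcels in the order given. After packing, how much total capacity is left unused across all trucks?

Put 45 kg in truck 1; 105 kg remain.
Put 12 kg in truck 1; 93 kg remain.
Put 15 kg in truck 1; 78 kg remain.
Put 106 kg in truck 2; 44 kg remain.
Put 28 kg in truck 1; 50 kg remain.
Put 111 kg in truck 3; 39 kg remain.
Put 16 kg in truck 1; 34 kg remain.
Put 98 kg in truck 4; 52 kg remain.
Put 17 kg in truck 4; 35 kg remain.
Put 23 kg in truck 2; 21 kg remain.
Put 87 kg in truck 5; 63 kg remain.
5 trucks × 150 kg = 750 kg; used 558 kg; unused 192 kg.

192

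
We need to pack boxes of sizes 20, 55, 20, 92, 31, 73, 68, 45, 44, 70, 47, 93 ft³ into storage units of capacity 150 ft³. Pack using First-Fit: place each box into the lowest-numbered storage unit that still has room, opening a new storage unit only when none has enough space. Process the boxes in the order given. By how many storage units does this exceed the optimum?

0

First-Fit: [20,55,20,31] [92,45] [73,68] [44,70] [47,93] → 5 storage units.
Total size 658 ft³; any packing needs at least ⌈658/150⌉ = 5 storage units.
So 5 is already optimal.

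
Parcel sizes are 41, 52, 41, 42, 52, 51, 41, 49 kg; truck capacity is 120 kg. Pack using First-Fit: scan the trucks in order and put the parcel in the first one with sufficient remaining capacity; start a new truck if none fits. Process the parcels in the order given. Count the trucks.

4 trucks

truck 1: place 41 kg, 79 kg left
truck 1: place 52 kg, 27 kg left
truck 2: place 41 kg, 79 kg left
truck 2: place 42 kg, 37 kg left
truck 3: place 52 kg, 68 kg left
truck 3: place 51 kg, 17 kg left
truck 4: place 41 kg, 79 kg left
truck 4: place 49 kg, 30 kg left
Final trucks: [41,52] [41,42] [52,51] [41,49].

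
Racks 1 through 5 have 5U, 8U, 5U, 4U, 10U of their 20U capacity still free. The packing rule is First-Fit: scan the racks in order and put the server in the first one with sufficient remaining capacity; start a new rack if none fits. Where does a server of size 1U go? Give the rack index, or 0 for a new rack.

Racks with room: rack 1 (5U), rack 2 (8U), rack 3 (5U), rack 4 (4U), rack 5 (10U).
The first with room is rack 1.

1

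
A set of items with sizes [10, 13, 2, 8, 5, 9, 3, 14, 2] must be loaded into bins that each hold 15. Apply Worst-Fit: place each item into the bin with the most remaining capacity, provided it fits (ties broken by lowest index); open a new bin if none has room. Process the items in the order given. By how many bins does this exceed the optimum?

Worst-Fit: [10,2,2] [13] [8,5] [9,3] [14] → 5 bins.
Total size 66; any packing needs at least ⌈66/15⌉ = 5 bins.
So 5 is already optimal.

0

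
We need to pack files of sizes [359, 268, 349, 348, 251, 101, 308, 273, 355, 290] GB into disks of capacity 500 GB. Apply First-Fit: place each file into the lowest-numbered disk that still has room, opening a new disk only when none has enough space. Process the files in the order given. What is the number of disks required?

9

disk 1: place 359 GB, 141 GB left
disk 2: place 268 GB, 232 GB left
disk 3: place 349 GB, 151 GB left
disk 4: place 348 GB, 152 GB left
disk 5: place 251 GB, 249 GB left
disk 1: place 101 GB, 40 GB left
disk 6: place 308 GB, 192 GB left
disk 7: place 273 GB, 227 GB left
disk 8: place 355 GB, 145 GB left
disk 9: place 290 GB, 210 GB left
Final disks: [359,101] [268] [349] [348] [251] [308] [273] [355] [290].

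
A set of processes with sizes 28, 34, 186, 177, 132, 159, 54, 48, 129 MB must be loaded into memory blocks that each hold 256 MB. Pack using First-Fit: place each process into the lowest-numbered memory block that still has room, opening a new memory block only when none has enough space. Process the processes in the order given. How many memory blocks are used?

5

memory block 1: place 28 MB, 228 MB left
memory block 1: place 34 MB, 194 MB left
memory block 1: place 186 MB, 8 MB left
memory block 2: place 177 MB, 79 MB left
memory block 3: place 132 MB, 124 MB left
memory block 4: place 159 MB, 97 MB left
memory block 2: place 54 MB, 25 MB left
memory block 3: place 48 MB, 76 MB left
memory block 5: place 129 MB, 127 MB left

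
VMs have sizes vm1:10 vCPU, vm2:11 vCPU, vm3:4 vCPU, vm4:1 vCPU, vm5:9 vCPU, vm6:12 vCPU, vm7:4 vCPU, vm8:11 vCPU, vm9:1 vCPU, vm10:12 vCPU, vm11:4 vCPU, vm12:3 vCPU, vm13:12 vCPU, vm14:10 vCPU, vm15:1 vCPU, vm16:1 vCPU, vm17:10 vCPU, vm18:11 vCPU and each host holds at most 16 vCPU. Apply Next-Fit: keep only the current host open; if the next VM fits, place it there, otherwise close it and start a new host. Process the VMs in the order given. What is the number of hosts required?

10

vm1 (10 vCPU) → host 1 (remaining 6 vCPU)
vm2 (11 vCPU) → host 2 (remaining 5 vCPU)
vm3 (4 vCPU) → host 2 (remaining 1 vCPU)
vm4 (1 vCPU) → host 2 (remaining 0 vCPU)
vm5 (9 vCPU) → host 3 (remaining 7 vCPU)
vm6 (12 vCPU) → host 4 (remaining 4 vCPU)
vm7 (4 vCPU) → host 4 (remaining 0 vCPU)
vm8 (11 vCPU) → host 5 (remaining 5 vCPU)
vm9 (1 vCPU) → host 5 (remaining 4 vCPU)
vm10 (12 vCPU) → host 6 (remaining 4 vCPU)
vm11 (4 vCPU) → host 6 (remaining 0 vCPU)
vm12 (3 vCPU) → host 7 (remaining 13 vCPU)
vm13 (12 vCPU) → host 7 (remaining 1 vCPU)
vm14 (10 vCPU) → host 8 (remaining 6 vCPU)
vm15 (1 vCPU) → host 8 (remaining 5 vCPU)
vm16 (1 vCPU) → host 8 (remaining 4 vCPU)
vm17 (10 vCPU) → host 9 (remaining 6 vCPU)
vm18 (11 vCPU) → host 10 (remaining 5 vCPU)
Final hosts: [10] [11,4,1] [9] [12,4] [11,1] [12,4] [3,12] [10,1,1] [10] [11].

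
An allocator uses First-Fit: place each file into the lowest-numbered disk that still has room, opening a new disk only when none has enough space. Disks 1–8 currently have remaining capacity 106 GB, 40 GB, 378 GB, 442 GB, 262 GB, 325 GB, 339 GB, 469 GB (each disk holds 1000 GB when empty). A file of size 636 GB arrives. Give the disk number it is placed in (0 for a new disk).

0

No disk has ≥ 636 GB free, so a new disk is opened.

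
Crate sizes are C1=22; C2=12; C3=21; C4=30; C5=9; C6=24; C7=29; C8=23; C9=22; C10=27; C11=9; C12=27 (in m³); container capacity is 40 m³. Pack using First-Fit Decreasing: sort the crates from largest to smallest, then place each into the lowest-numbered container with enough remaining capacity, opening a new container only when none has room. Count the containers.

Sorted descending: 30, 29, 27, 27, 24, 23, 22, 22, 21, 12, 9, 9.
30 m³ → container 1 (remaining 10 m³)
29 m³ → container 2 (remaining 11 m³)
27 m³ → container 3 (remaining 13 m³)
27 m³ → container 4 (remaining 13 m³)
24 m³ → container 5 (remaining 16 m³)
23 m³ → container 6 (remaining 17 m³)
22 m³ → container 7 (remaining 18 m³)
22 m³ → container 8 (remaining 18 m³)
21 m³ → container 9 (remaining 19 m³)
12 m³ → container 3 (remaining 1 m³)
9 m³ → container 1 (remaining 1 m³)
9 m³ → container 2 (remaining 2 m³)

9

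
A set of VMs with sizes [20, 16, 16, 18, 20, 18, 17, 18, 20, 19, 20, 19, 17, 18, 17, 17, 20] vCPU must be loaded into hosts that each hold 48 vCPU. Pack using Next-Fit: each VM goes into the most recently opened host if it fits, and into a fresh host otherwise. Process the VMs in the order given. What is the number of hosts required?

20 vCPU → host 1 (remaining 28 vCPU)
16 vCPU → host 1 (remaining 12 vCPU)
16 vCPU → host 2 (remaining 32 vCPU)
18 vCPU → host 2 (remaining 14 vCPU)
20 vCPU → host 3 (remaining 28 vCPU)
18 vCPU → host 3 (remaining 10 vCPU)
17 vCPU → host 4 (remaining 31 vCPU)
18 vCPU → host 4 (remaining 13 vCPU)
20 vCPU → host 5 (remaining 28 vCPU)
19 vCPU → host 5 (remaining 9 vCPU)
20 vCPU → host 6 (remaining 28 vCPU)
19 vCPU → host 6 (remaining 9 vCPU)
17 vCPU → host 7 (remaining 31 vCPU)
18 vCPU → host 7 (remaining 13 vCPU)
17 vCPU → host 8 (remaining 31 vCPU)
17 vCPU → host 8 (remaining 14 vCPU)
20 vCPU → host 9 (remaining 28 vCPU)
Final hosts: [20,16] [16,18] [20,18] [17,18] [20,19] [20,19] [17,18] [17,17] [20].

9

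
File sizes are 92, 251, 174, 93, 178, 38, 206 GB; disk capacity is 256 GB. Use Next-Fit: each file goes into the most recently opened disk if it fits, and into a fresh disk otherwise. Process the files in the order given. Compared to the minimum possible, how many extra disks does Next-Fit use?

Next-Fit: [92] [251] [174] [93] [178,38] [206] → 6 disks.
Total size 1032 GB; any packing needs at least ⌈1032/256⌉ = 5 disks.
An optimal packing achieves that bound: [251] [206,38] [178] [174] [93,92] → 5 disks.
Excess: 6 − 5 = 1.

1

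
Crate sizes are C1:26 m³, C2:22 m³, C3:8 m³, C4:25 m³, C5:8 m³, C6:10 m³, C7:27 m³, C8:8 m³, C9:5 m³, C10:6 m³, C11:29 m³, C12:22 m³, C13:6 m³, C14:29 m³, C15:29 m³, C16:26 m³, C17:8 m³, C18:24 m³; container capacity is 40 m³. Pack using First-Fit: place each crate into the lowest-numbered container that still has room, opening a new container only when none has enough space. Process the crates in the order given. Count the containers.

10 containers

C1 (26 m³) → container 1 (remaining 14 m³)
C2 (22 m³) → container 2 (remaining 18 m³)
C3 (8 m³) → container 1 (remaining 6 m³)
C4 (25 m³) → container 3 (remaining 15 m³)
C5 (8 m³) → container 2 (remaining 10 m³)
C6 (10 m³) → container 2 (remaining 0 m³)
C7 (27 m³) → container 4 (remaining 13 m³)
C8 (8 m³) → container 3 (remaining 7 m³)
C9 (5 m³) → container 1 (remaining 1 m³)
C10 (6 m³) → container 3 (remaining 1 m³)
C11 (29 m³) → container 5 (remaining 11 m³)
C12 (22 m³) → container 6 (remaining 18 m³)
C13 (6 m³) → container 4 (remaining 7 m³)
C14 (29 m³) → container 7 (remaining 11 m³)
C15 (29 m³) → container 8 (remaining 11 m³)
C16 (26 m³) → container 9 (remaining 14 m³)
C17 (8 m³) → container 5 (remaining 3 m³)
C18 (24 m³) → container 10 (remaining 16 m³)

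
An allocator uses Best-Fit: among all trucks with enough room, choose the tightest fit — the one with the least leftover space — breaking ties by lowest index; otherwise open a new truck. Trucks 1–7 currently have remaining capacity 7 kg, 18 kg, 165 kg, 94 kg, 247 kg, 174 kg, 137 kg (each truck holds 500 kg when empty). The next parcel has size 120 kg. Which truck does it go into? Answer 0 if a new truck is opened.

Trucks with room: truck 3 (165 kg), truck 5 (247 kg), truck 6 (174 kg), truck 7 (137 kg).
Tightest fit is truck 7 with 137 kg free.

7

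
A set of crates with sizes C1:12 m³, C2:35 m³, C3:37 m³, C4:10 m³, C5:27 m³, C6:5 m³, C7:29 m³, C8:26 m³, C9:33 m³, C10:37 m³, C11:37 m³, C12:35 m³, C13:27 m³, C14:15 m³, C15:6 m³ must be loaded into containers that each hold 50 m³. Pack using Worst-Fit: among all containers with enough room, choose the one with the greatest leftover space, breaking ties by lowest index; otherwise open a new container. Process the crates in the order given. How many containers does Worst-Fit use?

Put C1 (12 m³) in container 1; 38 m³ remain.
Put C2 (35 m³) in container 1; 3 m³ remain.
Put C3 (37 m³) in container 2; 13 m³ remain.
Put C4 (10 m³) in container 2; 3 m³ remain.
Put C5 (27 m³) in container 3; 23 m³ remain.
Put C6 (5 m³) in container 3; 18 m³ remain.
Put C7 (29 m³) in container 4; 21 m³ remain.
Put C8 (26 m³) in container 5; 24 m³ remain.
Put C9 (33 m³) in container 6; 17 m³ remain.
Put C10 (37 m³) in container 7; 13 m³ remain.
Put C11 (37 m³) in container 8; 13 m³ remain.
Put C12 (35 m³) in container 9; 15 m³ remain.
Put C13 (27 m³) in container 10; 23 m³ remain.
Put C14 (15 m³) in container 5; 9 m³ remain.
Put C15 (6 m³) in container 10; 17 m³ remain.
Final containers: [12,35] [37,10] [27,5] [29] [26,15] [33] [37] [37] [35] [27,6].

10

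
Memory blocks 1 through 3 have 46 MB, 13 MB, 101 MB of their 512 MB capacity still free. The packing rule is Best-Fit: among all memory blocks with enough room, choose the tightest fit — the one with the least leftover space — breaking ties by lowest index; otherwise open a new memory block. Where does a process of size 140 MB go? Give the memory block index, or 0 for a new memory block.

No memory block has ≥ 140 MB free, so a new memory block is opened.

0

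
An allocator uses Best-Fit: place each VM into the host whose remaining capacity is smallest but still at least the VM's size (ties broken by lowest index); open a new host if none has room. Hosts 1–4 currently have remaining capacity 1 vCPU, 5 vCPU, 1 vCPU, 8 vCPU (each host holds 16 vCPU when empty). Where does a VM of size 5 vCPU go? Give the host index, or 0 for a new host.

2

Hosts with room: host 2 (5 vCPU), host 4 (8 vCPU).
Tightest fit is host 2 with 5 vCPU free.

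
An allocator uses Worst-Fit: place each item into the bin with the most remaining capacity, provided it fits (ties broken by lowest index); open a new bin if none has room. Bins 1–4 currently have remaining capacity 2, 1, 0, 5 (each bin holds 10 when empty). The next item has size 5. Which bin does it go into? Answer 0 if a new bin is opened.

Bins with room: bin 4 (5).
Most room is bin 4 with 5 free.

4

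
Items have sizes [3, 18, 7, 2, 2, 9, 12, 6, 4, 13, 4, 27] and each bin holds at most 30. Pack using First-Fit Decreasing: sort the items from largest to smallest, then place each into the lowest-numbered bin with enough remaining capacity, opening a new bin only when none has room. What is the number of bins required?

4

Sorted descending: 27, 18, 13, 12, 9, 7, 6, 4, 4, 3, 2, 2.
Put 27 in bin 1; 3 remain.
Put 18 in bin 2; 12 remain.
Put 13 in bin 3; 17 remain.
Put 12 in bin 2; 0 remain.
Put 9 in bin 3; 8 remain.
Put 7 in bin 3; 1 remain.
Put 6 in bin 4; 24 remain.
Put 4 in bin 4; 20 remain.
Put 4 in bin 4; 16 remain.
Put 3 in bin 1; 0 remain.
Put 2 in bin 4; 14 remain.
Put 2 in bin 4; 12 remain.
Final bins: [27,3] [18,12] [13,9,7] [6,4,4,2,2].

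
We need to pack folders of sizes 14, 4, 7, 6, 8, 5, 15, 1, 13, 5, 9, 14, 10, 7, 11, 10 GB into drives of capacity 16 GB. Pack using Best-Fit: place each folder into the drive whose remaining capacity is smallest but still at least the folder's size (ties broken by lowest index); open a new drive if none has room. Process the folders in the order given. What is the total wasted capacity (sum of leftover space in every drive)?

37

Put 14 GB in drive 1; 2 GB remain.
Put 4 GB in drive 2; 12 GB remain.
Put 7 GB in drive 2; 5 GB remain.
Put 6 GB in drive 3; 10 GB remain.
Put 8 GB in drive 3; 2 GB remain.
Put 5 GB in drive 2; 0 GB remain.
Put 15 GB in drive 4; 1 GB remain.
Put 1 GB in drive 4; 0 GB remain.
Put 13 GB in drive 5; 3 GB remain.
Put 5 GB in drive 6; 11 GB remain.
Put 9 GB in drive 6; 2 GB remain.
Put 14 GB in drive 7; 2 GB remain.
Put 10 GB in drive 8; 6 GB remain.
Put 7 GB in drive 9; 9 GB remain.
Put 11 GB in drive 10; 5 GB remain.
Put 10 GB in drive 11; 6 GB remain.
11 drives × 16 GB = 176 GB; used 139 GB; unused 37 GB.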